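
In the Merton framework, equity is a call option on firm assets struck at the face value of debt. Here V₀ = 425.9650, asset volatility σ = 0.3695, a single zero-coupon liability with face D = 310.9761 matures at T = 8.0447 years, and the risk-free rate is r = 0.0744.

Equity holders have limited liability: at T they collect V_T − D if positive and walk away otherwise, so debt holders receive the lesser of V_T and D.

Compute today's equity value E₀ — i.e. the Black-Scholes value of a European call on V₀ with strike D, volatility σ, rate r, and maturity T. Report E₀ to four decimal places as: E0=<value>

d₁ = [ln(V₀/D) + (r + σ²/2)T] / (σ√T)
   = [ln(425.9650/310.9761) + (0.0744 + 0.5·0.3695²)·8.0447] / (0.3695·√8.0447)
   = [0.314641 + 1.147698] / 1.048020 = 1.395336
d₂ = d₁ − σ√T = 1.395336 − 1.048020 = 0.347316
N(d₁) = 0.918543,  N(d₂) = 0.635823,  e^(−rT) = 0.549621
E₀ = V₀·N(d₁) − D·e^(−rT)·N(d₂)
   = 425.9650·0.918543 − 310.9761·0.549621·0.635823 = 282.592718

E0=282.5927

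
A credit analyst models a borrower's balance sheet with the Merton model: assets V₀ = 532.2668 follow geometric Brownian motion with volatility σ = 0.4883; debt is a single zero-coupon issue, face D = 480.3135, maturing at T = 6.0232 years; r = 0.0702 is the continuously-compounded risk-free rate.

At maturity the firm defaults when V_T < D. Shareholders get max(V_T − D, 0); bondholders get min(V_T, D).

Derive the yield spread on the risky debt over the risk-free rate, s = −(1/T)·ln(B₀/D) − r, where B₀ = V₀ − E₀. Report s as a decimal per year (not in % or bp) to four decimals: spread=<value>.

spread=0.0618

d₁ = [ln(V₀/D) + (r + σ²/2)T] / (σ√T)
   = [ln(532.2668/480.3135) + (0.0702 + 0.5·0.4883²)·6.0232] / (0.4883·√6.0232)
   = [0.102706 + 1.140905] / 1.198396 = 1.037730
d₂ = d₁ − σ√T = 1.037730 − 1.198396 = -0.160666
N(d₁) = 0.850302,  N(d₂) = 0.436178,  e^(−rT) = 0.655191
E₀ = V₀·N(d₁) − D·e^(−rT)·N(d₂)
   = 532.2668·0.850302 − 480.3135·0.655191·0.436178 = 315.323594
B₀ = V₀ − E₀ = 532.2668 − 315.323594 = 216.943206
spread = −(1/T)·ln(B₀/D) − r = −(1/6.0232)·ln(216.943206/480.3135) − 0.0702 = 0.06175700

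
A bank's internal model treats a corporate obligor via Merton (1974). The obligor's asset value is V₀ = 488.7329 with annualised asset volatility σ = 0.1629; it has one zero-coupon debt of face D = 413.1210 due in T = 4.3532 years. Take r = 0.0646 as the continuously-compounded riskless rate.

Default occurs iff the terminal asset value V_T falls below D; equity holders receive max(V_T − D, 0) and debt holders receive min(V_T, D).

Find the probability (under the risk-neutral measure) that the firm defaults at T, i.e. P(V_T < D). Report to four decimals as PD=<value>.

d₁ = [ln(V₀/D) + (r + σ²/2)T] / (σ√T)
   = [ln(488.7329/413.1210) + (0.0646 + 0.5·0.1629²)·4.3532] / (0.1629·√4.3532)
   = [0.168076 + 0.338976] / 0.339880 = 1.491855
d₂ = d₁ − σ√T = 1.491855 − 0.339880 = 1.151975
risk-neutral PD = N(−d₂) = N(-1.151975) = 0.124666

PD=0.1247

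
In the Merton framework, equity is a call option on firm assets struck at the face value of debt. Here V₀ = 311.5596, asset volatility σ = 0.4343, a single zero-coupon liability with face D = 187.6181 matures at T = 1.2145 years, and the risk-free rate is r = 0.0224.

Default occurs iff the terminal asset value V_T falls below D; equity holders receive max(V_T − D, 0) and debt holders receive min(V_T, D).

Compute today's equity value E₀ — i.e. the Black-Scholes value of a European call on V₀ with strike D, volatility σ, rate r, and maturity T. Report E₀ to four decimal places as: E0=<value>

E0=136.4161

d₁ = [ln(V₀/D) + (r + σ²/2)T] / (σ√T)
   = [ln(311.5596/187.6181) + (0.0224 + 0.5·0.4343²)·1.2145] / (0.4343·√1.2145)
   = [0.507182 + 0.141742] / 0.478618 = 1.355831
d₂ = d₁ − σ√T = 1.355831 − 0.478618 = 0.877213
N(d₁) = 0.912423,  N(d₂) = 0.809815,  e^(−rT) = 0.973162
E₀ = V₀·N(d₁) − D·e^(−rT)·N(d₂)
   = 311.5596·0.912423 − 187.6181·0.973162·0.809815 = 136.416090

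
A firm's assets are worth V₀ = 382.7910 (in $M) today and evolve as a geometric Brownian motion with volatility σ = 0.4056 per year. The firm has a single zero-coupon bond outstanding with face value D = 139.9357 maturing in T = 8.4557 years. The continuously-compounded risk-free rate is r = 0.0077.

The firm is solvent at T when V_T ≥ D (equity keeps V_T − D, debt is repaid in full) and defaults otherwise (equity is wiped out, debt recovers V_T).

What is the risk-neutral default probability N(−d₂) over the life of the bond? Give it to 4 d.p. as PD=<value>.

PD=0.3750

d₁ = [ln(V₀/D) + (r + σ²/2)T] / (σ√T)
   = [ln(382.7910/139.9357) + (0.0077 + 0.5·0.4056²)·8.4557] / (0.4056·√8.4557)
   = [1.006306 + 0.760638] / 1.179432 = 1.498132
d₂ = d₁ − σ√T = 1.498132 − 1.179432 = 0.318701
risk-neutral PD = N(−d₂) = N(-0.318701) = 0.374977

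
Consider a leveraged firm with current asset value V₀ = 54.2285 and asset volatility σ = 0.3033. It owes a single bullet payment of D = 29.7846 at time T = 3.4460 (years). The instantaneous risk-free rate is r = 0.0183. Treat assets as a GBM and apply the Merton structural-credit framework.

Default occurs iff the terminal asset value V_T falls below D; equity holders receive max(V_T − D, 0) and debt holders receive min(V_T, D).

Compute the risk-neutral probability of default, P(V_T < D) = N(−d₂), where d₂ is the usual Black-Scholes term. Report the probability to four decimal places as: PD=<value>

PD=0.1855

d₁ = [ln(V₀/D) + (r + σ²/2)T] / (σ√T)
   = [ln(54.2285/29.7846) + (0.0183 + 0.5·0.3033²)·3.4460] / (0.3033·√3.4460)
   = [0.599215 + 0.221562] / 0.563028 = 1.457791
d₂ = d₁ − σ√T = 1.457791 − 0.563028 = 0.894763
risk-neutral PD = N(−d₂) = N(-0.894763) = 0.185457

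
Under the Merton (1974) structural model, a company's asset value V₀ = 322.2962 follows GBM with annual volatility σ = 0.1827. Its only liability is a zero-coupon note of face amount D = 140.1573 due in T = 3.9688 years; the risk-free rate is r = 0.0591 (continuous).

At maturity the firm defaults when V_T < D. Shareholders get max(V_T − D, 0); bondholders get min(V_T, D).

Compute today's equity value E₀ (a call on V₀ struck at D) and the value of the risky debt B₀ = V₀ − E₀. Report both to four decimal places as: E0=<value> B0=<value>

E0=211.4756 B0=110.8206

d₁ = [ln(V₀/D) + (r + σ²/2)T] / (σ√T)
   = [ln(322.2962/140.1573) + (0.0591 + 0.5·0.1827²)·3.9688] / (0.1827·√3.9688)
   = [0.832706 + 0.300794] / 0.363972 = 3.114248
d₂ = d₁ − σ√T = 3.114248 − 0.363972 = 2.750276
N(d₁) = 0.999078,  N(d₂) = 0.997023,  e^(−rT) = 0.790922
E₀ = V₀·N(d₁) − D·e^(−rT)·N(d₂)
   = 322.2962·0.999078 − 140.1573·0.790922·0.997023 = 211.475584
B₀ = V₀ − E₀ = 322.2962 − 211.475584 = 110.820616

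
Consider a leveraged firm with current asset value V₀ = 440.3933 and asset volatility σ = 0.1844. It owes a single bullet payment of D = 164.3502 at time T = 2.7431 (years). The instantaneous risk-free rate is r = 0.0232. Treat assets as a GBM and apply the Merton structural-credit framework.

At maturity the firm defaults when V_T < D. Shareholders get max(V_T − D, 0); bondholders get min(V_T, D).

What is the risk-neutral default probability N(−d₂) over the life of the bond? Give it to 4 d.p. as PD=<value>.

d₁ = [ln(V₀/D) + (r + σ²/2)T] / (σ√T)
   = [ln(440.3933/164.3502) + (0.0232 + 0.5·0.1844²)·2.7431] / (0.1844·√2.7431)
   = [0.985669 + 0.110277] / 0.305409 = 3.588454
d₂ = d₁ − σ√T = 3.588454 − 0.305409 = 3.283045
risk-neutral PD = N(−d₂) = N(-3.283045) = 0.000513

PD=0.0005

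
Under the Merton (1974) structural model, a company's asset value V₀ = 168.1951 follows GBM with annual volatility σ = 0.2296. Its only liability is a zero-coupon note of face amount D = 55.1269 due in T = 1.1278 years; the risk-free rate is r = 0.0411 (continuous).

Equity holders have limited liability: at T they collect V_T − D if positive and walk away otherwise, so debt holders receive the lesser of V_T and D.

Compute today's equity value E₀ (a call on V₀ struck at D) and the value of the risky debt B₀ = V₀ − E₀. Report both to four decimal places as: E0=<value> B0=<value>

E0=115.5652 B0=52.6299

d₁ = [ln(V₀/D) + (r + σ²/2)T] / (σ√T)
   = [ln(168.1951/55.1269) + (0.0411 + 0.5·0.2296²)·1.1278] / (0.2296·√1.1278)
   = [1.115487 + 0.076079] / 0.243830 = 4.886863
d₂ = d₁ − σ√T = 4.886863 − 0.243830 = 4.643033
N(d₁) = 0.999999,  N(d₂) = 0.999998,  e^(−rT) = 0.954705
E₀ = V₀·N(d₁) − D·e^(−rT)·N(d₂)
   = 168.1951·0.999999 − 55.1269·0.954705·0.999998 = 115.565161
B₀ = V₀ − E₀ = 168.1951 − 115.565161 = 52.629939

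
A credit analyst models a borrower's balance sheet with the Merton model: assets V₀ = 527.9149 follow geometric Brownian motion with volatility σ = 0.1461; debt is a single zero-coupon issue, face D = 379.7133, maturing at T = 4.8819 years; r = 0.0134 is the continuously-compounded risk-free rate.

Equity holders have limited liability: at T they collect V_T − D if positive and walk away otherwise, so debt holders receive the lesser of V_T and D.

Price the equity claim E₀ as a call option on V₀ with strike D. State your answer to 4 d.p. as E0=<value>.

d₁ = [ln(V₀/D) + (r + σ²/2)T] / (σ√T)
   = [ln(527.9149/379.7133) + (0.0134 + 0.5·0.1461²)·4.8819] / (0.1461·√4.8819)
   = [0.329519 + 0.117520] / 0.322808 = 1.384843
d₂ = d₁ − σ√T = 1.384843 − 0.322808 = 1.062034
N(d₁) = 0.916950,  N(d₂) = 0.855890,  e^(−rT) = 0.936676
E₀ = V₀·N(d₁) − D·e^(−rT)·N(d₂)
   = 527.9149·0.916950 − 379.7133·0.936676·0.855890 = 179.658340

E0=179.6583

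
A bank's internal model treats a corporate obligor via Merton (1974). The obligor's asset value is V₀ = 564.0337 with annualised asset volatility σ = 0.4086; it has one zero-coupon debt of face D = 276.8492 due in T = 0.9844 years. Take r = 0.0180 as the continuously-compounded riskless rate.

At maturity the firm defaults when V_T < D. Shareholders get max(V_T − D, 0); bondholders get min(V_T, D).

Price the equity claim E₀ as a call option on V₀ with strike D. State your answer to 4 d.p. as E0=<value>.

d₁ = [ln(V₀/D) + (r + σ²/2)T] / (σ√T)
   = [ln(564.0337/276.8492) + (0.0180 + 0.5·0.4086²)·0.9844] / (0.4086·√0.9844)
   = [0.711641 + 0.099894] / 0.405400 = 2.001811
d₂ = d₁ − σ√T = 2.001811 − 0.405400 = 1.596411
N(d₁) = 0.977347,  N(d₂) = 0.944801,  e^(−rT) = 0.982437
E₀ = V₀·N(d₁) − D·e^(−rT)·N(d₂)
   = 564.0337·0.977347 − 276.8492·0.982437·0.944801 = 294.283337

E0=294.2833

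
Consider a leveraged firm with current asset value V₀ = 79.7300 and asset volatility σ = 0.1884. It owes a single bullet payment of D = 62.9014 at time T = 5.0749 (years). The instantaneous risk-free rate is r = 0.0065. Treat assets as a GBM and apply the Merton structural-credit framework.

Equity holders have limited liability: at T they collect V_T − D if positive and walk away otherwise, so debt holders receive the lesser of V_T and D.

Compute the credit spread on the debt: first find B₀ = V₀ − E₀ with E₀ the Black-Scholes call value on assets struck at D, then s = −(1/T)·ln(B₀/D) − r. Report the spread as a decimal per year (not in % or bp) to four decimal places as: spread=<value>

d₁ = [ln(V₀/D) + (r + σ²/2)T] / (σ√T)
   = [ln(79.7300/62.9014) + (0.0065 + 0.5·0.1884²)·5.0749] / (0.1884·√5.0749)
   = [0.237078 + 0.123053] / 0.424419 = 0.848525
d₂ = d₁ − σ√T = 0.848525 − 0.424419 = 0.424106
N(d₁) = 0.801927,  N(d₂) = 0.664256,  e^(−rT) = 0.967551
E₀ = V₀·N(d₁) − D·e^(−rT)·N(d₂)
   = 79.7300·0.801927 − 62.9014·0.967551·0.664256 = 23.510826
B₀ = V₀ − E₀ = 79.7300 − 23.510826 = 56.219174
spread = −(1/T)·ln(B₀/D) − r = −(1/5.0749)·ln(56.219174/62.9014) − 0.0065 = 0.01563059

spread=0.0156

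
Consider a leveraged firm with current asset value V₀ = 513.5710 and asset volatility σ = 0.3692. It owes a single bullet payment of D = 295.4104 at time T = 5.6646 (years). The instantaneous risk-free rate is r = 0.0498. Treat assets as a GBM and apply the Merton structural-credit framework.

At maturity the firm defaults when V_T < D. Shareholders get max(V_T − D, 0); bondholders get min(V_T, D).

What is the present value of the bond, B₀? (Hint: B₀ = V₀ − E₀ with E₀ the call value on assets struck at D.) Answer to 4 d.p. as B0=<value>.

d₁ = [ln(V₀/D) + (r + σ²/2)T] / (σ√T)
   = [ln(513.5710/295.4104) + (0.0498 + 0.5·0.3692²)·5.6646] / (0.3692·√5.6646)
   = [0.553023 + 0.668164] / 0.878712 = 1.389747
d₂ = d₁ − σ√T = 1.389747 − 0.878712 = 0.511036
N(d₁) = 0.917697,  N(d₂) = 0.695337,  e^(−rT) = 0.754200
E₀ = V₀·N(d₁) − D·e^(−rT)·N(d₂)
   = 513.5710·0.917697 − 295.4104·0.754200·0.695337 = 316.382510
B₀ = V₀ − E₀ = 513.5710 − 316.382510 = 197.188490

B0=197.1885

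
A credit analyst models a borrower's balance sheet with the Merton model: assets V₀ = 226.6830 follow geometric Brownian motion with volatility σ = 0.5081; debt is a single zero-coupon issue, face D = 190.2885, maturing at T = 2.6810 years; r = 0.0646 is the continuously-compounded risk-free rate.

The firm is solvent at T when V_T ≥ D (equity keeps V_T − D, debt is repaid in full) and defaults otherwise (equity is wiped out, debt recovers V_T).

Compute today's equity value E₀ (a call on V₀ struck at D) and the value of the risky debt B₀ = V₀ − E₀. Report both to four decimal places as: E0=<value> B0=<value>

E0=100.7164 B0=125.9666

d₁ = [ln(V₀/D) + (r + σ²/2)T] / (σ√T)
   = [ln(226.6830/190.2885) + (0.0646 + 0.5·0.5081²)·2.6810] / (0.5081·√2.6810)
   = [0.175011 + 0.519264] / 0.831951 = 0.834514
d₂ = d₁ − σ√T = 0.834514 − 0.831951 = 0.002564
N(d₁) = 0.798004,  N(d₂) = 0.501023,  e^(−rT) = 0.840976
E₀ = V₀·N(d₁) − D·e^(−rT)·N(d₂)
   = 226.6830·0.798004 − 190.2885·0.840976·0.501023 = 100.716369
B₀ = V₀ − E₀ = 226.6830 − 100.716369 = 125.966631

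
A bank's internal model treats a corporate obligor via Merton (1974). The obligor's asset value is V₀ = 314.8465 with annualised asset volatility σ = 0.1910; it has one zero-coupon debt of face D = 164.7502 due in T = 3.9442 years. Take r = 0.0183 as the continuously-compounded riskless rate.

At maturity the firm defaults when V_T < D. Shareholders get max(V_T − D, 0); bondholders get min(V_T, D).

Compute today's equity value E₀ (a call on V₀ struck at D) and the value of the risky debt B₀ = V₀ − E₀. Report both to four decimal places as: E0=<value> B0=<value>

d₁ = [ln(V₀/D) + (r + σ²/2)T] / (σ√T)
   = [ln(314.8465/164.7502) + (0.0183 + 0.5·0.1910²)·3.9442] / (0.1910·√3.9442)
   = [0.647655 + 0.144123] / 0.379326 = 2.087327
d₂ = d₁ − σ√T = 2.087327 − 0.379326 = 1.708001
N(d₁) = 0.981571,  N(d₂) = 0.956182,  e^(−rT) = 0.930364
E₀ = V₀·N(d₁) − D·e^(−rT)·N(d₂)
   = 314.8465·0.981571 − 164.7502·0.930364·0.956182 = 162.482707
B₀ = V₀ − E₀ = 314.8465 − 162.482707 = 152.363793

E0=162.4827 B0=152.3638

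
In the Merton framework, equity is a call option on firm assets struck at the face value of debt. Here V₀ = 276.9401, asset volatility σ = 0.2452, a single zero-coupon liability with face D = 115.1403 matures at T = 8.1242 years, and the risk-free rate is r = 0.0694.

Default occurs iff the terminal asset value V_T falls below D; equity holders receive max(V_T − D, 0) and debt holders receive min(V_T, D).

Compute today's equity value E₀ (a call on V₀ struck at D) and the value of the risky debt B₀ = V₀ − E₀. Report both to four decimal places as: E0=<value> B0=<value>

E0=212.0648 B0=64.8753

d₁ = [ln(V₀/D) + (r + σ²/2)T] / (σ√T)
   = [ln(276.9401/115.1403) + (0.0694 + 0.5·0.2452²)·8.1242] / (0.2452·√8.1242)
   = [0.877650 + 0.808045] / 0.698893 = 2.411950
d₂ = d₁ − σ√T = 2.411950 − 0.698893 = 1.713057
N(d₁) = 0.992066,  N(d₂) = 0.956649,  e^(−rT) = 0.569032
E₀ = V₀·N(d₁) − D·e^(−rT)·N(d₂)
   = 276.9401·0.992066 − 115.1403·0.569032·0.956649 = 212.064768
B₀ = V₀ − E₀ = 276.9401 − 212.064768 = 64.875332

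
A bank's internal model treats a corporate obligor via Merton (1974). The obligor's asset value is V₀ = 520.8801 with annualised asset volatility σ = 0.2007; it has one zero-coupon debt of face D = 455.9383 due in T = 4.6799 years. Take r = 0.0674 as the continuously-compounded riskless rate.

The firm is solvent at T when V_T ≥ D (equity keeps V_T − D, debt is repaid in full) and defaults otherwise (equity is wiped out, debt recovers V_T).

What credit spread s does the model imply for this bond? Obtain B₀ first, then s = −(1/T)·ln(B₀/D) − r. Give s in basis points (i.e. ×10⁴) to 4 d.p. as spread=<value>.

spread=91.3331

d₁ = [ln(V₀/D) + (r + σ²/2)T] / (σ√T)
   = [ln(520.8801/455.9383) + (0.0674 + 0.5·0.2007²)·4.6799] / (0.2007·√4.6799)
   = [0.133162 + 0.409680] / 0.434176 = 1.250281
d₂ = d₁ − σ√T = 1.250281 − 0.434176 = 0.816106
N(d₁) = 0.894402,  N(d₂) = 0.792780,  e^(−rT) = 0.729479
E₀ = V₀·N(d₁) − D·e^(−rT)·N(d₂)
   = 520.8801·0.894402 − 455.9383·0.729479·0.792780 = 202.199533
B₀ = V₀ − E₀ = 520.8801 − 202.199533 = 318.680567
spread = −(1/T)·ln(B₀/D) − r = −(1/4.6799)·ln(318.680567/455.9383) − 0.0674 = 0.00913331
in basis points: 0.00913331 × 10⁴ = 91.3331 bp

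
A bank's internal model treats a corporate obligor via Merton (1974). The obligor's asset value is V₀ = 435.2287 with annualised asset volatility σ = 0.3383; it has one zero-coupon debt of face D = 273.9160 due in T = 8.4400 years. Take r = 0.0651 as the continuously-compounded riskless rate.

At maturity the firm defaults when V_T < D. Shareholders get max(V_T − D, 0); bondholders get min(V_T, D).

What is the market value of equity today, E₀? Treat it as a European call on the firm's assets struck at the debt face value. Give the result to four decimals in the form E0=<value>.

d₁ = [ln(V₀/D) + (r + σ²/2)T] / (σ√T)
   = [ln(435.2287/273.9160) + (0.0651 + 0.5·0.3383²)·8.4400] / (0.3383·√8.4400)
   = [0.463050 + 1.032410] / 0.982818 = 1.521604
d₂ = d₁ − σ√T = 1.521604 − 0.982818 = 0.538786
N(d₁) = 0.935946,  N(d₂) = 0.704983,  e^(−rT) = 0.577271
E₀ = V₀·N(d₁) − D·e^(−rT)·N(d₂)
   = 435.2287·0.935946 − 273.9160·0.577271·0.704983 = 295.876040

E0=295.8760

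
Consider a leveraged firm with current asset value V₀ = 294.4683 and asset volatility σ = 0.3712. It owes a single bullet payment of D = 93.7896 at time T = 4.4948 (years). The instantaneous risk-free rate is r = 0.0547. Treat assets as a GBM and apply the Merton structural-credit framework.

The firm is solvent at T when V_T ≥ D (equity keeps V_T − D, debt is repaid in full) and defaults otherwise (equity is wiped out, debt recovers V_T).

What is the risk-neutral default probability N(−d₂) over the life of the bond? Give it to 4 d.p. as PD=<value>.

PD=0.0849

d₁ = [ln(V₀/D) + (r + σ²/2)T] / (σ√T)
   = [ln(294.4683/93.7896) + (0.0547 + 0.5·0.3712²)·4.4948] / (0.3712·√4.4948)
   = [1.144117 + 0.555534] / 0.786979 = 2.159716
d₂ = d₁ − σ√T = 2.159716 − 0.786979 = 1.372737
risk-neutral PD = N(−d₂) = N(-1.372737) = 0.084917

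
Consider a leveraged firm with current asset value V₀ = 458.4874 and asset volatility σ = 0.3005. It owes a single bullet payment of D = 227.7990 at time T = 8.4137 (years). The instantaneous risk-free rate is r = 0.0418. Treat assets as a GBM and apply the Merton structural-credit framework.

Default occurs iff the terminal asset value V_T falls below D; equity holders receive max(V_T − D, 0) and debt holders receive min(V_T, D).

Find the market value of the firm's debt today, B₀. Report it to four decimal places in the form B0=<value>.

B0=147.9720

d₁ = [ln(V₀/D) + (r + σ²/2)T] / (σ√T)
   = [ln(458.4874/227.7990) + (0.0418 + 0.5·0.3005²)·8.4137] / (0.3005·√8.4137)
   = [0.699469 + 0.731572] / 0.871642 = 1.641777
d₂ = d₁ − σ√T = 1.641777 − 0.871642 = 0.770136
N(d₁) = 0.949682,  N(d₂) = 0.779390,  e^(−rT) = 0.703496
E₀ = V₀·N(d₁) − D·e^(−rT)·N(d₂)
   = 458.4874·0.949682 − 227.7990·0.703496·0.779390 = 310.515417
B₀ = V₀ − E₀ = 458.4874 − 310.515417 = 147.971983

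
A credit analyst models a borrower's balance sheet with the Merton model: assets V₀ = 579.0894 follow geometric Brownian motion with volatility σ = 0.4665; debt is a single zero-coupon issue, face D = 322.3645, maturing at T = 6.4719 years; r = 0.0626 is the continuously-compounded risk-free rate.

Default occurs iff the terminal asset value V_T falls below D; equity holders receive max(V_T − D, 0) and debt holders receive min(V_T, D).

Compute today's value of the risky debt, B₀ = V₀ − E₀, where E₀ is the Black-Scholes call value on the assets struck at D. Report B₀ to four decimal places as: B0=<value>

B0=172.3643

d₁ = [ln(V₀/D) + (r + σ²/2)T] / (σ√T)
   = [ln(579.0894/322.3645) + (0.0626 + 0.5·0.4665²)·6.4719] / (0.4665·√6.4719)
   = [0.585774 + 1.109356] / 1.186773 = 1.428352
d₂ = d₁ − σ√T = 1.428352 − 1.186773 = 0.241580
N(d₁) = 0.923405,  N(d₂) = 0.595447,  e^(−rT) = 0.666883
E₀ = V₀·N(d₁) − D·e^(−rT)·N(d₂)
   = 579.0894·0.923405 − 322.3645·0.666883·0.595447 = 406.725095
B₀ = V₀ − E₀ = 579.0894 − 406.725095 = 172.364305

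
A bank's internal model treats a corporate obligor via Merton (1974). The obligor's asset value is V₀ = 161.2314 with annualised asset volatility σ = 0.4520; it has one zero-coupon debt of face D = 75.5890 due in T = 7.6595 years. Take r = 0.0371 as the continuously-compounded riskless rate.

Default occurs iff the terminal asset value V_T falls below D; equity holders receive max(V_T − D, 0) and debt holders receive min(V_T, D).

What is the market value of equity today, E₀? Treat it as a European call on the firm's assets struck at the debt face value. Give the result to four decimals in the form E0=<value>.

d₁ = [ln(V₀/D) + (r + σ²/2)T] / (σ√T)
   = [ln(161.2314/75.5890) + (0.0371 + 0.5·0.4520²)·7.6595] / (0.4520·√7.6595)
   = [0.757530 + 1.066601] / 1.250946 = 1.458201
d₂ = d₁ − σ√T = 1.458201 − 1.250946 = 0.207254
N(d₁) = 0.927607,  N(d₂) = 0.582094,  e^(−rT) = 0.752641
E₀ = V₀·N(d₁) − D·e^(−rT)·N(d₂)
   = 161.2314·0.927607 − 75.5890·0.752641·0.582094 = 116.443299

E0=116.4433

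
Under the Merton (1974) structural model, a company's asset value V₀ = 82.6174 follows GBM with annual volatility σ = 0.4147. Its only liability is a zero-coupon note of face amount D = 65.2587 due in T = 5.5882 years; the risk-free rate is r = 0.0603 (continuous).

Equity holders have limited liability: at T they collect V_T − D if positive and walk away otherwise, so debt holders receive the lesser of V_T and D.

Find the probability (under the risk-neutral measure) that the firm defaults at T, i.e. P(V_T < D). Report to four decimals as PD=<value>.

PD=0.4625

d₁ = [ln(V₀/D) + (r + σ²/2)T] / (σ√T)
   = [ln(82.6174/65.2587) + (0.0603 + 0.5·0.4147²)·5.5882] / (0.4147·√5.5882)
   = [0.235861 + 0.817487] / 0.980325 = 1.074489
d₂ = d₁ − σ√T = 1.074489 − 0.980325 = 0.094164
risk-neutral PD = N(−d₂) = N(-0.094164) = 0.462490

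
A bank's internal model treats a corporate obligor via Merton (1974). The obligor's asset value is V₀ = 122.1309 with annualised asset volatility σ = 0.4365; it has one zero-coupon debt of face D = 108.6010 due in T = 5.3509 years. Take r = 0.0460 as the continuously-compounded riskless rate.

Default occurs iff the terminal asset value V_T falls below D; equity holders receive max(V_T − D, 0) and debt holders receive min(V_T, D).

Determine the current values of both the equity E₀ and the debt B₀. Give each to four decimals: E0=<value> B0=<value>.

E0=60.9281 B0=61.2028

d₁ = [ln(V₀/D) + (r + σ²/2)T] / (σ√T)
   = [ln(122.1309/108.6010) + (0.0460 + 0.5·0.4365²)·5.3509] / (0.4365·√5.3509)
   = [0.117413 + 0.755901] / 1.009712 = 0.864913
d₂ = d₁ − σ√T = 0.864913 − 1.009712 = -0.144799
N(d₁) = 0.806457,  N(d₂) = 0.442435,  e^(−rT) = 0.781812
E₀ = V₀·N(d₁) − D·e^(−rT)·N(d₂)
   = 122.1309·0.806457 − 108.6010·0.781812·0.442435 = 60.928138
B₀ = V₀ − E₀ = 122.1309 − 60.928138 = 61.202762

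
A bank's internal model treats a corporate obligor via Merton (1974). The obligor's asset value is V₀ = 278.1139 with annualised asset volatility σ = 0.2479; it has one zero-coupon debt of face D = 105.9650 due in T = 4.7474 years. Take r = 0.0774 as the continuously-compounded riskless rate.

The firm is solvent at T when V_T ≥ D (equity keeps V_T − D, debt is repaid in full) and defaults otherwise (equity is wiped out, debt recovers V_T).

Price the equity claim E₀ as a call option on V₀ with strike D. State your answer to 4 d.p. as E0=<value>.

d₁ = [ln(V₀/D) + (r + σ²/2)T] / (σ√T)
   = [ln(278.1139/105.9650) + (0.0774 + 0.5·0.2479²)·4.7474] / (0.2479·√4.7474)
   = [0.964922 + 0.513323] / 0.540138 = 2.736793
d₂ = d₁ − σ√T = 2.736793 − 0.540138 = 2.196656
N(d₁) = 0.996898,  N(d₂) = 0.985977,  e^(−rT) = 0.692499
E₀ = V₀·N(d₁) − D·e^(−rT)·N(d₂)
   = 278.1139·0.996898 − 105.9650·0.692499·0.985977 = 204.899519

E0=204.8995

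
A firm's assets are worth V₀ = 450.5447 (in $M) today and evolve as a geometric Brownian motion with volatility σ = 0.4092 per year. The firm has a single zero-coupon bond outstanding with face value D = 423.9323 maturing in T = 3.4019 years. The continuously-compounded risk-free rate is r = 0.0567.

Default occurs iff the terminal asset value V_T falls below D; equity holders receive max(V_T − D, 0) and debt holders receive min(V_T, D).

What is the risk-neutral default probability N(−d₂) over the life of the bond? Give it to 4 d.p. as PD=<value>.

PD=0.5164

d₁ = [ln(V₀/D) + (r + σ²/2)T] / (σ√T)
   = [ln(450.5447/423.9323) + (0.0567 + 0.5·0.4092²)·3.4019] / (0.4092·√3.4019)
   = [0.060884 + 0.477703] / 0.754738 = 0.713607
d₂ = d₁ − σ√T = 0.713607 − 0.754738 = -0.041132
risk-neutral PD = N(−d₂) = N(0.041132) = 0.516405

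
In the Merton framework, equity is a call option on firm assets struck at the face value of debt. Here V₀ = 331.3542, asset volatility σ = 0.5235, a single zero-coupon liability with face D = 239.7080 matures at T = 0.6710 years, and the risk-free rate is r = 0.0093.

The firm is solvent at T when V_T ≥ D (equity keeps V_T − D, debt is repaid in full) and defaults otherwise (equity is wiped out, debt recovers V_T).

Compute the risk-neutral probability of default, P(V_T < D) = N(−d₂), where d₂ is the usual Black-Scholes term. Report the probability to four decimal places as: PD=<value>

PD=0.2894

d₁ = [ln(V₀/D) + (r + σ²/2)T] / (σ√T)
   = [ln(331.3542/239.7080) + (0.0093 + 0.5·0.5235²)·0.6710] / (0.5235·√0.6710)
   = [0.323766 + 0.098185] / 0.428823 = 0.983976
d₂ = d₁ − σ√T = 0.983976 − 0.428823 = 0.555153
risk-neutral PD = N(−d₂) = N(-0.555153) = 0.289395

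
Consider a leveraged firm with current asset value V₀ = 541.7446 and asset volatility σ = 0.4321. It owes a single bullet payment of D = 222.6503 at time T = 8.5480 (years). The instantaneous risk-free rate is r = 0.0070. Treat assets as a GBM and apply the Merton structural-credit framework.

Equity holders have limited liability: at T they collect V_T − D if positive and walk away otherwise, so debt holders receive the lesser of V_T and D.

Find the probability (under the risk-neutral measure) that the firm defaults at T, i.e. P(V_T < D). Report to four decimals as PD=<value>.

d₁ = [ln(V₀/D) + (r + σ²/2)T] / (σ√T)
   = [ln(541.7446/222.6503) + (0.0070 + 0.5·0.4321²)·8.5480] / (0.4321·√8.5480)
   = [0.889192 + 0.857836] / 1.263329 = 1.382877
d₂ = d₁ − σ√T = 1.382877 − 1.263329 = 0.119548
risk-neutral PD = N(−d₂) = N(-0.119548) = 0.452421

PD=0.4524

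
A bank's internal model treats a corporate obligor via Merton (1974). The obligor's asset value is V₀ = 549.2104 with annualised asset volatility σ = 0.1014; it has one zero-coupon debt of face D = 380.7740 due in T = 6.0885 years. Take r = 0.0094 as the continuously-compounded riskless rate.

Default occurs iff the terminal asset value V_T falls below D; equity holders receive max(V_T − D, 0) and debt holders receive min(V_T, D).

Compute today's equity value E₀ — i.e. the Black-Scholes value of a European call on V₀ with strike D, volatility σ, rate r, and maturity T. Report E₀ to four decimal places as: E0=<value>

E0=191.6749

d₁ = [ln(V₀/D) + (r + σ²/2)T] / (σ√T)
   = [ln(549.2104/380.7740) + (0.0094 + 0.5·0.1014²)·6.0885] / (0.1014·√6.0885)
   = [0.366276 + 0.088533] / 0.250203 = 1.817755
d₂ = d₁ − σ√T = 1.817755 − 0.250203 = 1.567552
N(d₁) = 0.965449,  N(d₂) = 0.941507,  e^(−rT) = 0.944375
E₀ = V₀·N(d₁) − D·e^(−rT)·N(d₂)
   = 549.2104·0.965449 − 380.7740·0.944375·0.941507 = 191.674947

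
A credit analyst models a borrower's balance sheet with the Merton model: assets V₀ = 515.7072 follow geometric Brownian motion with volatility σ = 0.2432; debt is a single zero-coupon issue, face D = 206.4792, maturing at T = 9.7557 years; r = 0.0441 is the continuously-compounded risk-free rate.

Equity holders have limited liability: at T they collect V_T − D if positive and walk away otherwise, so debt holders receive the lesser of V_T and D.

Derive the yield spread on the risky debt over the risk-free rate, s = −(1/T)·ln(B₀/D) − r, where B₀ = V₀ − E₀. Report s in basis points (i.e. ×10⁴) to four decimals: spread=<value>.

d₁ = [ln(V₀/D) + (r + σ²/2)T] / (σ√T)
   = [ln(515.7072/206.4792) + (0.0441 + 0.5·0.2432²)·9.7557] / (0.2432·√9.7557)
   = [0.915339 + 0.718733] / 0.759614 = 2.151189
d₂ = d₁ − σ√T = 2.151189 − 0.759614 = 1.391575
N(d₁) = 0.984269,  N(d₂) = 0.917974,  e^(−rT) = 0.650362
E₀ = V₀·N(d₁) − D·e^(−rT)·N(d₂)
   = 515.7072·0.984269 − 206.4792·0.650362·0.917974 = 384.323494
B₀ = V₀ − E₀ = 515.7072 − 384.323494 = 131.383706
spread = −(1/T)·ln(B₀/D) − r = −(1/9.7557)·ln(131.383706/206.4792) − 0.0441 = 0.00223984
in basis points: 0.00223984 × 10⁴ = 22.3984 bp

spread=22.3984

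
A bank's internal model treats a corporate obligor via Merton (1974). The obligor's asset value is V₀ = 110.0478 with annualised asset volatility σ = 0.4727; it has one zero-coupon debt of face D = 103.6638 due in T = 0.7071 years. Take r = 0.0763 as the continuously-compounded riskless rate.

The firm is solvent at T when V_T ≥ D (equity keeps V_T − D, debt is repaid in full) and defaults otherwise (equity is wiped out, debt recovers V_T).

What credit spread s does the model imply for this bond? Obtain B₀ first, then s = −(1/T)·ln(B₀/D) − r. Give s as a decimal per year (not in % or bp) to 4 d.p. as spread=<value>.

spread=0.1704

d₁ = [ln(V₀/D) + (r + σ²/2)T] / (σ√T)
   = [ln(110.0478/103.6638) + (0.0763 + 0.5·0.4727²)·0.7071] / (0.4727·√0.7071)
   = [0.059762 + 0.132951] / 0.397490 = 0.484824
d₂ = d₁ − σ√T = 0.484824 − 0.397490 = 0.087334
N(d₁) = 0.686099,  N(d₂) = 0.534797,  e^(−rT) = 0.947478
E₀ = V₀·N(d₁) − D·e^(−rT)·N(d₂)
   = 110.0478·0.686099 − 103.6638·0.947478·0.534797 = 22.976416
B₀ = V₀ − E₀ = 110.0478 − 22.976416 = 87.071384
spread = −(1/T)·ln(B₀/D) − r = −(1/0.7071)·ln(87.071384/103.6638) − 0.0763 = 0.17037612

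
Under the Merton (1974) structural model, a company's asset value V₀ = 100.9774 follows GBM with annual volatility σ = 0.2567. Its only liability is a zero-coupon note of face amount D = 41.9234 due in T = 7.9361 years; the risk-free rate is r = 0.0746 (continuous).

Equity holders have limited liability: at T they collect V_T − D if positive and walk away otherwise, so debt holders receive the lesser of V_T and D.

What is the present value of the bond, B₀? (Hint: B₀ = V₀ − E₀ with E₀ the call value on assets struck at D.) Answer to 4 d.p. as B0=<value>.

d₁ = [ln(V₀/D) + (r + σ²/2)T] / (σ√T)
   = [ln(100.9774/41.9234) + (0.0746 + 0.5·0.2567²)·7.9361] / (0.2567·√7.9361)
   = [0.879053 + 0.853507] / 0.723152 = 2.395846
d₂ = d₁ − σ√T = 2.395846 − 0.723152 = 1.672694
N(d₁) = 0.991709,  N(d₂) = 0.952806,  e^(−rT) = 0.553201
E₀ = V₀·N(d₁) − D·e^(−rT)·N(d₂)
   = 100.9774·0.991709 − 41.9234·0.553201·0.952806 = 78.042629
B₀ = V₀ − E₀ = 100.9774 − 78.042629 = 22.934771

B0=22.9348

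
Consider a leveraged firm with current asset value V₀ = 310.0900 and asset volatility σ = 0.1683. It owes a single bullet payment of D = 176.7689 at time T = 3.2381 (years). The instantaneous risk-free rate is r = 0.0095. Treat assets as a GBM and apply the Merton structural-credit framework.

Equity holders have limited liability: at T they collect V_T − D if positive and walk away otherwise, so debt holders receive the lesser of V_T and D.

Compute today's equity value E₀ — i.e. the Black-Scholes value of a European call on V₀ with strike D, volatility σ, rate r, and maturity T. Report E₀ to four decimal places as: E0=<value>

E0=139.3343

d₁ = [ln(V₀/D) + (r + σ²/2)T] / (σ√T)
   = [ln(310.0900/176.7689) + (0.0095 + 0.5·0.1683²)·3.2381] / (0.1683·√3.2381)
   = [0.562019 + 0.076621] / 0.302851 = 2.108761
d₂ = d₁ − σ√T = 2.108761 − 0.302851 = 1.805910
N(d₁) = 0.982517,  N(d₂) = 0.964534,  e^(−rT) = 0.969706
E₀ = V₀·N(d₁) − D·e^(−rT)·N(d₂)
   = 310.0900·0.982517 − 176.7689·0.969706·0.964534 = 139.334290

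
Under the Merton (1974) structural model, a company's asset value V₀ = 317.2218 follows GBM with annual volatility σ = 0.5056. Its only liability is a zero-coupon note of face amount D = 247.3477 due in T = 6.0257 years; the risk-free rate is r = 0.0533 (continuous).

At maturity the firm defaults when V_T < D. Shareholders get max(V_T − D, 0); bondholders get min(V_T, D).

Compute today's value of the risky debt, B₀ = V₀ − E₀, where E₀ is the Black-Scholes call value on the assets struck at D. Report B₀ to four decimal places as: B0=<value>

d₁ = [ln(V₀/D) + (r + σ²/2)T] / (σ√T)
   = [ln(317.2218/247.3477) + (0.0533 + 0.5·0.5056²)·6.0257] / (0.5056·√6.0257)
   = [0.248806 + 1.091349] / 1.241112 = 1.079802
d₂ = d₁ − σ√T = 1.079802 − 1.241112 = -0.161309
N(d₁) = 0.859885,  N(d₂) = 0.435925,  e^(−rT) = 0.725300
E₀ = V₀·N(d₁) − D·e^(−rT)·N(d₂)
   = 317.2218·0.859885 − 247.3477·0.725300·0.435925 = 194.568732
B₀ = V₀ − E₀ = 317.2218 − 194.568732 = 122.653068

B0=122.6531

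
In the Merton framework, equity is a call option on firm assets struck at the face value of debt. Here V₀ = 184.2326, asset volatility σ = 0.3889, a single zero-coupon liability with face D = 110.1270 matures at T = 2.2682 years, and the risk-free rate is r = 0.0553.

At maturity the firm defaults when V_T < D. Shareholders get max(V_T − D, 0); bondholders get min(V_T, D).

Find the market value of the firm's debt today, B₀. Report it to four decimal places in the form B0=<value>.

d₁ = [ln(V₀/D) + (r + σ²/2)T] / (σ√T)
   = [ln(184.2326/110.1270) + (0.0553 + 0.5·0.3889²)·2.2682] / (0.3889·√2.2682)
   = [0.514565 + 0.296956] / 0.585705 = 1.385547
d₂ = d₁ − σ√T = 1.385547 − 0.585705 = 0.799842
N(d₁) = 0.917057,  N(d₂) = 0.788099,  e^(−rT) = 0.882116
E₀ = V₀·N(d₁) − D·e^(−rT)·N(d₂)
   = 184.2326·0.917057 − 110.1270·0.882116·0.788099 = 92.392137
B₀ = V₀ − E₀ = 184.2326 − 92.392137 = 91.840463

B0=91.8405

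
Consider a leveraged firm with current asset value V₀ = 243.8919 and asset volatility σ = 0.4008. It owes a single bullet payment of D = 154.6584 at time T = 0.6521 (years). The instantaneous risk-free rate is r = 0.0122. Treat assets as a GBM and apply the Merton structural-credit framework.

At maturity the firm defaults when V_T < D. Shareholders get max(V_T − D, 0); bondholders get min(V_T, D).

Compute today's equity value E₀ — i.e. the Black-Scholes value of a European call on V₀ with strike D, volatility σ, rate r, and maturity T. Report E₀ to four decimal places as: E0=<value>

d₁ = [ln(V₀/D) + (r + σ²/2)T] / (σ√T)
   = [ln(243.8919/154.6584) + (0.0122 + 0.5·0.4008²)·0.6521] / (0.4008·√0.6521)
   = [0.455506 + 0.060333] / 0.323657 = 1.593783
d₂ = d₁ − σ√T = 1.593783 − 0.323657 = 1.270126
N(d₁) = 0.944508,  N(d₂) = 0.897980,  e^(−rT) = 0.992076
E₀ = V₀·N(d₁) − D·e^(−rT)·N(d₂)
   = 243.8919·0.944508 − 154.6584·0.992076·0.897980 = 92.578093

E0=92.5781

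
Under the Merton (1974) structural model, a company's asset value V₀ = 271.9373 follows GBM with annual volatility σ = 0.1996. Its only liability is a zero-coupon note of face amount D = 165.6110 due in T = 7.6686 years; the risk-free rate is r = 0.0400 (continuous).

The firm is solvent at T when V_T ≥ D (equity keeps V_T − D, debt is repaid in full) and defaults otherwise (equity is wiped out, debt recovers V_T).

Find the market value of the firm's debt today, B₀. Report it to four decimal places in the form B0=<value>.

d₁ = [ln(V₀/D) + (r + σ²/2)T] / (σ√T)
   = [ln(271.9373/165.6110) + (0.0400 + 0.5·0.1996²)·7.6686] / (0.1996·√7.6686)
   = [0.495930 + 0.459503] / 0.552737 = 1.728549
d₂ = d₁ − σ√T = 1.728549 − 0.552737 = 1.175812
N(d₁) = 0.958055,  N(d₂) = 0.880165,  e^(−rT) = 0.735839
E₀ = V₀·N(d₁) − D·e^(−rT)·N(d₂)
   = 271.9373·0.958055 − 165.6110·0.735839·0.880165 = 153.271344
B₀ = V₀ − E₀ = 271.9373 − 153.271344 = 118.665956

B0=118.6660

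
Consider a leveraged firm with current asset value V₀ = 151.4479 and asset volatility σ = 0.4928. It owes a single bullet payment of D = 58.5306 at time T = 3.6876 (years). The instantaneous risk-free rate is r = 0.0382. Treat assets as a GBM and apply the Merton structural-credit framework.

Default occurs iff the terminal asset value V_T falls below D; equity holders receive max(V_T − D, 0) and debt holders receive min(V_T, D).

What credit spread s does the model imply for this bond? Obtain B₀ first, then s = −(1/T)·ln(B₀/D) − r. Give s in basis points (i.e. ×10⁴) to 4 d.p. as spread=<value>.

d₁ = [ln(V₀/D) + (r + σ²/2)T] / (σ√T)
   = [ln(151.4479/58.5306) + (0.0382 + 0.5·0.4928²)·3.6876] / (0.4928·√3.6876)
   = [0.950692 + 0.588637] / 0.946330 = 1.626630
d₂ = d₁ − σ√T = 1.626630 − 0.946330 = 0.680300
N(d₁) = 0.948092,  N(d₂) = 0.751843,  e^(−rT) = 0.868605
E₀ = V₀·N(d₁) − D·e^(−rT)·N(d₂)
   = 151.4479·0.948092 − 58.5306·0.868605·0.751843 = 105.362883
B₀ = V₀ − E₀ = 151.4479 − 105.362883 = 46.085017
spread = −(1/T)·ln(B₀/D) − r = −(1/3.6876)·ln(46.085017/58.5306) − 0.0382 = 0.02662856
in basis points: 0.02662856 × 10⁴ = 266.2856 bp

spread=266.2856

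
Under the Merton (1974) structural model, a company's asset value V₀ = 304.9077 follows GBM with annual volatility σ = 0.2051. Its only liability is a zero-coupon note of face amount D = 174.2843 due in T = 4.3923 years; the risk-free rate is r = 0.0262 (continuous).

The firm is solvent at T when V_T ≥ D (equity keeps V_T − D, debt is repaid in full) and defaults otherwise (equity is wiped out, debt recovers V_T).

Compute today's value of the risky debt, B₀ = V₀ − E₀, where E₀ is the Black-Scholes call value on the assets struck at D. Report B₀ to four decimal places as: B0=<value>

d₁ = [ln(V₀/D) + (r + σ²/2)T] / (σ√T)
   = [ln(304.9077/174.2843) + (0.0262 + 0.5·0.2051²)·4.3923] / (0.2051·√4.3923)
   = [0.559321 + 0.207462] / 0.429845 = 1.783860
d₂ = d₁ − σ√T = 1.783860 − 0.429845 = 1.354015
N(d₁) = 0.962777,  N(d₂) = 0.912134,  e^(−rT) = 0.891296
E₀ = V₀·N(d₁) − D·e^(−rT)·N(d₂)
   = 304.9077·0.962777 − 174.2843·0.891296·0.912134 = 151.868067
B₀ = V₀ − E₀ = 304.9077 − 151.868067 = 153.039633

B0=153.0396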